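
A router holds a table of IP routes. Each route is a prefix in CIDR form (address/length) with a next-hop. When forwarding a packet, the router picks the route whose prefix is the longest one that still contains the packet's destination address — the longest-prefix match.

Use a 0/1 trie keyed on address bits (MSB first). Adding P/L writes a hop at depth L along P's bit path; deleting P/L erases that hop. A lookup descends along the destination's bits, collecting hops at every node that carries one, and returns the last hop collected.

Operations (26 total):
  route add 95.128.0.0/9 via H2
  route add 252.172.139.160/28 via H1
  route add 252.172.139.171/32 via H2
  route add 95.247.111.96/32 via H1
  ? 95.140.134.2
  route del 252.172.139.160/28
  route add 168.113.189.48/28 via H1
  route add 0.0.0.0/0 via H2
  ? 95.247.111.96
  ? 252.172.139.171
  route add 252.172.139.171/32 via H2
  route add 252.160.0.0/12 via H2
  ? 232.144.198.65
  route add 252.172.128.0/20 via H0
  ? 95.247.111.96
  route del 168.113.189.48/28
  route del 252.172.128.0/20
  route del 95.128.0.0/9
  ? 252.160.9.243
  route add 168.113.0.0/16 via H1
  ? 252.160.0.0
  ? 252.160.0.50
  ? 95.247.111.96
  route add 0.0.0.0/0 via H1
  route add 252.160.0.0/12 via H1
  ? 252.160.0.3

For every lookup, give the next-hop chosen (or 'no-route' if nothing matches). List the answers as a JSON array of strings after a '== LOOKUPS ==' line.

Process each operation:
  + 95.128.0.0/9 (H2) depth=9
  + 252.172.139.160/28 (H1) depth=28
  + 252.172.139.171/32 (H2) depth=32
  + 95.247.111.96/32 (H1) depth=32
  ? 95.140.134.2  path d0:-→d1:-→d2:-→d3:-→d4:-→d5:-→d6:-→d7:-→d8:-→d9:H2  best=H2
  - 252.172.139.160/28 clear@28
  + 168.113.189.48/28 (H1) depth=28
  + 0.0.0.0/0 (H2) depth=0
  ? 95.247.111.96  path d0:H2→d1:-→d2:-→d3:-→d4:-→d5:-→d6:-→d7:-→d8:-→d9:H2→d10:-→d11:-→d12:-→d13:-→d14:-→d15:-→d16:-→d17:-→d18:-→d19:-→d20:-→d21:-→d22:-→d23:-→d24:-→d25:-→d26:-→d27:-→d28:-→d29:-→d30:-→d31:-→d32:H1  best=H1
  ? 252.172.139.171  path d0:H2→d1:-→d2:-→d3:-→d4:-→d5:-→d6:-→d7:-→d8:-→d9:-→d10:-→d11:-→d12:-→d13:-→d14:-→d15:-→d16:-→d17:-→d18:-→d19:-→d20:-→d21:-→d22:-→d23:-→d24:-→d25:-→d26:-→d27:-→d28:-→d29:-→d30:-→d31:-→d32:H2  best=H2
  + 252.172.139.171/32 (H2) depth=32
  + 252.160.0.0/12 (H2) depth=12
  ? 232.144.198.65  path d0:H2→d1:-→d2:-→d3:-  best=H2
  + 252.172.128.0/20 (H0) depth=20
  ? 95.247.111.96  path d0:H2→d1:-→d2:-→d3:-→d4:-→d5:-→d6:-→d7:-→d8:-→d9:H2→d10:-→d11:-→d12:-→d13:-→d14:-→d15:-→d16:-→d17:-→d18:-→d19:-→d20:-→d21:-→d22:-→d23:-→d24:-→d25:-→d26:-→d27:-→d28:-→d29:-→d30:-→d31:-→d32:H1  best=H1
  - 168.113.189.48/28 clear@28
  - 252.172.128.0/20 clear@20
  - 95.128.0.0/9 clear@9
  ? 252.160.9.243  path d0:H2→d1:-→d2:-→d3:-→d4:-→d5:-→d6:-→d7:-→d8:-→d9:-→d10:-→d11:-→d12:H2  best=H2
  + 168.113.0.0/16 (H1) depth=16
  ? 252.160.0.0  path d0:H2→d1:-→d2:-→d3:-→d4:-→d5:-→d6:-→d7:-→d8:-→d9:-→d10:-→d11:-→d12:H2  best=H2
  ? 252.160.0.50  path d0:H2→d1:-→d2:-→d3:-→d4:-→d5:-→d6:-→d7:-→d8:-→d9:-→d10:-→d11:-→d12:H2  best=H2
  ? 95.247.111.96  path d0:H2→d1:-→d2:-→d3:-→d4:-→d5:-→d6:-→d7:-→d8:-→d9:-→d10:-→d11:-→d12:-→d13:-→d14:-→d15:-→d16:-→d17:-→d18:-→d19:-→d20:-→d21:-→d22:-→d23:-→d24:-→d25:-→d26:-→d27:-→d28:-→d29:-→d30:-→d31:-→d32:H1  best=H1
  + 0.0.0.0/0 (H1) depth=0
  + 252.160.0.0/12 (H1) depth=12
  ? 252.160.0.3  path d0:H1→d1:-→d2:-→d3:-→d4:-→d5:-→d6:-→d7:-→d8:-→d9:-→d10:-→d11:-→d12:H1  best=H1

== LOOKUPS ==
["H2","H1","H2","H2","H1","H2","H2","H2","H1","H1"]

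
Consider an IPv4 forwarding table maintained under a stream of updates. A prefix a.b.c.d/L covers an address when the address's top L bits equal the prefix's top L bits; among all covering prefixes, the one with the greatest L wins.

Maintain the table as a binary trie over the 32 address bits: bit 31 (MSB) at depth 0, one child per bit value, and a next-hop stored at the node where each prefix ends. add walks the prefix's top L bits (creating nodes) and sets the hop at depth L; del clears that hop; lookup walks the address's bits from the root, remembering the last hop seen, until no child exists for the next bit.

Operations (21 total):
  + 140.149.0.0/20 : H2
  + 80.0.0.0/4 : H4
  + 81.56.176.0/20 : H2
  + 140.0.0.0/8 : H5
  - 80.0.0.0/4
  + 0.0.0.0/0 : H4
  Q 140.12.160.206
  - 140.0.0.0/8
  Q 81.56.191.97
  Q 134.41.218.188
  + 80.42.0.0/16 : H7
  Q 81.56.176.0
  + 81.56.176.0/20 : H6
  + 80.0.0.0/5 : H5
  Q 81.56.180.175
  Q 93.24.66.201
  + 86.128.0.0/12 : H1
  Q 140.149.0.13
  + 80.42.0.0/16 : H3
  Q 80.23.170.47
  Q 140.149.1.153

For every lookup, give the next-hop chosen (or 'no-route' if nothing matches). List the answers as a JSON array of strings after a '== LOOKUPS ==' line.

Apply in order:
  + 140.149.0.0/20 (H2) depth=20
  + 80.0.0.0/4 (H4) depth=4
  + 81.56.176.0/20 (H2) depth=20
  + 140.0.0.0/8 (H5) depth=8
  - 80.0.0.0/4 clear@4
  + 0.0.0.0/0 (H4) depth=0
  Q 140.12.160.206: descend 10001100 ; hops seen [H4,H5] ; pick H5
  - 140.0.0.0/8 clear@8
  Q 81.56.191.97: descend 01010001001110001011 ; hops seen [H4,H2] ; pick H2
  Q 134.41.218.188: descend 1000 ; hops seen [H4] ; pick H4
  + 80.42.0.0/16 (H7) depth=16
  Q 81.56.176.0: descend 01010001001110001011 ; hops seen [H4,H2] ; pick H2
  + 81.56.176.0/20 (H6) depth=20
  + 80.0.0.0/5 (H5) depth=5
  Q 81.56.180.175: descend 01010001001110001011 ; hops seen [H4,H5,H6] ; pick H6
  Q 93.24.66.201: descend 0101 ; hops seen [H4] ; pick H4
  + 86.128.0.0/12 (H1) depth=12
  Q 140.149.0.13: descend 10001100100101010000 ; hops seen [H4,H2] ; pick H2
  + 80.42.0.0/16 (H3) depth=16
  Q 80.23.170.47: descend 0101000000 ; hops seen [H4,H5] ; pick H5
  Q 140.149.1.153: descend 10001100100101010000 ; hops seen [H4,H2] ; pick H2

== LOOKUPS ==
["H5","H2","H4","H2","H6","H4","H2","H5","H2"]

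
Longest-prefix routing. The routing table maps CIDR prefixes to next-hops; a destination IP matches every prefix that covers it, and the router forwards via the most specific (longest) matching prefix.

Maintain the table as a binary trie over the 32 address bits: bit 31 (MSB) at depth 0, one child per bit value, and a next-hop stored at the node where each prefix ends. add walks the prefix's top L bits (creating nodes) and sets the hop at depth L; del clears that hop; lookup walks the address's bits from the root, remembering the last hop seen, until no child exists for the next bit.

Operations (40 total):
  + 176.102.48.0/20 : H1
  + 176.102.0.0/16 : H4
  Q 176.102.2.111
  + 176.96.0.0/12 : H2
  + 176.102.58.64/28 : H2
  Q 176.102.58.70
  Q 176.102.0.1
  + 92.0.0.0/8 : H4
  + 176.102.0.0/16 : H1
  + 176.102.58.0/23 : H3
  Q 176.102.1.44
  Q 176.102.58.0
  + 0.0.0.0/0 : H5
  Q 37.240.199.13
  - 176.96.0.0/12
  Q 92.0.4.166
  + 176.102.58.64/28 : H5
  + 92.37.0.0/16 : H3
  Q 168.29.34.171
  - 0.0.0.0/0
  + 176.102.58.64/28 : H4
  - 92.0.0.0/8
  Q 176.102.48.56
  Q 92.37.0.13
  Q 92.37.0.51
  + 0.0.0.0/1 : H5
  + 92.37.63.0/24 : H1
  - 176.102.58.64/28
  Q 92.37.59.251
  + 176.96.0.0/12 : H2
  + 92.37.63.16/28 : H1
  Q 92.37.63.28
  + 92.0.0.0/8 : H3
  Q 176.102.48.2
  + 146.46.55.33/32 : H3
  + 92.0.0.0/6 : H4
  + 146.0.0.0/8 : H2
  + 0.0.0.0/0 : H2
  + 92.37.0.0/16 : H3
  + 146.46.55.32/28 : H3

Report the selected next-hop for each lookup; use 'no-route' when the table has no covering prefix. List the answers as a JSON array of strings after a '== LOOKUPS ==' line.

Apply in order:
  add 176.102.48.0/20 -> H1 at depth 20
  add 176.102.0.0/16 -> H4 at depth 16
  Q 176.102.2.111: descend 101100000110011000 ; hops seen [H4] ; pick H4
  add 176.96.0.0/12 -> H2 at depth 12
  add 176.102.58.64/28 -> H2 at depth 28
  Q 176.102.58.70: descend 1011000001100110001110100100 ; hops seen [H2,H4,H1,H2] ; pick H2
  Q 176.102.0.1: descend 101100000110011000 ; hops seen [H2,H4] ; pick H4
  add 92.0.0.0/8 -> H4 at depth 8
  add 176.102.0.0/16 -> H1 at depth 16
  add 176.102.58.0/23 -> H3 at depth 23
  Q 176.102.1.44: descend 101100000110011000 ; hops seen [H2,H1] ; pick H1
  Q 176.102.58.0: descend 1011000001100110001110100 ; hops seen [H2,H1,H1,H3] ; pick H3
  add 0.0.0.0/0 -> H5 at depth 0
  Q 37.240.199.13: descend 0 ; hops seen [H5] ; pick H5
  - 176.96.0.0/12 clear@12
  Q 92.0.4.166: descend 01011100 ; hops seen [H5,H4] ; pick H4
  add 176.102.58.64/28 -> H5 at depth 28
  add 92.37.0.0/16 -> H3 at depth 16
  Q 168.29.34.171: descend 101 ; hops seen [H5] ; pick H5
  - 0.0.0.0/0 clear@0
  add 176.102.58.64/28 -> H4 at depth 28
  - 92.0.0.0/8 clear@8
  Q 176.102.48.56: descend 10110000011001100011 ; hops seen [H1,H1] ; pick H1
  Q 92.37.0.13: descend 0101110000100101 ; hops seen [H3] ; pick H3
  Q 92.37.0.51: descend 0101110000100101 ; hops seen [H3] ; pick H3
  add 0.0.0.0/1 -> H5 at depth 1
  add 92.37.63.0/24 -> H1 at depth 24
  - 176.102.58.64/28 clear@28
  Q 92.37.59.251: descend 010111000010010100111 ; hops seen [H5,H3] ; pick H3
  add 176.96.0.0/12 -> H2 at depth 12
  add 92.37.63.16/28 -> H1 at depth 28
  Q 92.37.63.28: descend 0101110000100101001111110001 ; hops seen [H5,H3,H1,H1] ; pick H1
  add 92.0.0.0/8 -> H3 at depth 8
  Q 176.102.48.2: descend 10110000011001100011 ; hops seen [H2,H1,H1] ; pick H1
  add 146.46.55.33/32 -> H3 at depth 32
  add 92.0.0.0/6 -> H4 at depth 6
  add 146.0.0.0/8 -> H2 at depth 8
  add 0.0.0.0/0 -> H2 at depth 0
  add 92.37.0.0/16 -> H3 at depth 16
  add 146.46.55.32/28 -> H3 at depth 28

== LOOKUPS ==
["H4","H2","H4","H1","H3","H5","H4","H5","H1","H3","H3","H3","H1","H1"]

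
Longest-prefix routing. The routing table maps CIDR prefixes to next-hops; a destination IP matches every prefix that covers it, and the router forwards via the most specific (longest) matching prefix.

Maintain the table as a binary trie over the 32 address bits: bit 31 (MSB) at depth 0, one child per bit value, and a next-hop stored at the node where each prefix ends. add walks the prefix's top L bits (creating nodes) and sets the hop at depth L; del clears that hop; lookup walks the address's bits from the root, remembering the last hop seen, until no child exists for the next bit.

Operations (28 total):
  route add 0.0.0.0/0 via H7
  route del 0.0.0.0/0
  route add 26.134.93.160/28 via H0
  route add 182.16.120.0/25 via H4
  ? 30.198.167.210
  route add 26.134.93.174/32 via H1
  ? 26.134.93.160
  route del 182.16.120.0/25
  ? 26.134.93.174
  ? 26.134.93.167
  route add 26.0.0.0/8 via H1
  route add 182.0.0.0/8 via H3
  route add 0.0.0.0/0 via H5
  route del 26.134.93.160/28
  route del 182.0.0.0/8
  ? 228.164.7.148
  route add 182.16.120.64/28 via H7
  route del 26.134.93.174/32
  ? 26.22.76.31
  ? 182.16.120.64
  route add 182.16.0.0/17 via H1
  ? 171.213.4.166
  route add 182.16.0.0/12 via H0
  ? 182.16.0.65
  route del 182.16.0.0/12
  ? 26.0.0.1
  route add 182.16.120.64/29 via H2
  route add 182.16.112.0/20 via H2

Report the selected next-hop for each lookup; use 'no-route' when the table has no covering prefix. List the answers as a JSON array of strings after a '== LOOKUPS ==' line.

Apply in order:
  add 0.0.0.0/0 -> H7 at depth 0
  - 0.0.0.0/0 clear@0
  add 26.134.93.160/28 -> H0 at depth 28
  add 182.16.120.0/25 -> H4 at depth 25
  ? 30.198.167.210  path d0:-→d1:-→d2:-→d3:-→d4:-→d5:-  best=no-route
  add 26.134.93.174/32 -> H1 at depth 32
  ? 26.134.93.160  path d0:-→d1:-→d2:-→d3:-→d4:-→d5:-→d6:-→d7:-→d8:-→d9:-→d10:-→d11:-→d12:-→d13:-→d14:-→d15:-→d16:-→d17:-→d18:-→d19:-→d20:-→d21:-→d22:-→d23:-→d24:-→d25:-→d26:-→d27:-→d28:H0  best=H0
  - 182.16.120.0/25 clear@25
  ? 26.134.93.174  path d0:-→d1:-→d2:-→d3:-→d4:-→d5:-→d6:-→d7:-→d8:-→d9:-→d10:-→d11:-→d12:-→d13:-→d14:-→d15:-→d16:-→d17:-→d18:-→d19:-→d20:-→d21:-→d22:-→d23:-→d24:-→d25:-→d26:-→d27:-→d28:H0→d29:-→d30:-→d31:-→d32:H1  best=H1
  ? 26.134.93.167  path d0:-→d1:-→d2:-→d3:-→d4:-→d5:-→d6:-→d7:-→d8:-→d9:-→d10:-→d11:-→d12:-→d13:-→d14:-→d15:-→d16:-→d17:-→d18:-→d19:-→d20:-→d21:-→d22:-→d23:-→d24:-→d25:-→d26:-→d27:-→d28:H0  best=H0
  add 26.0.0.0/8 -> H1 at depth 8
  add 182.0.0.0/8 -> H3 at depth 8
  add 0.0.0.0/0 -> H5 at depth 0
  - 26.134.93.160/28 clear@28
  - 182.0.0.0/8 clear@8
  ? 228.164.7.148  path d0:H5→d1:-  best=H5
  add 182.16.120.64/28 -> H7 at depth 28
  - 26.134.93.174/32 clear@32
  ? 26.22.76.31  path d0:H5→d1:-→d2:-→d3:-→d4:-→d5:-→d6:-→d7:-→d8:H1  best=H1
  ? 182.16.120.64  path d0:H5→d1:-→d2:-→d3:-→d4:-→d5:-→d6:-→d7:-→d8:-→d9:-→d10:-→d11:-→d12:-→d13:-→d14:-→d15:-→d16:-→d17:-→d18:-→d19:-→d20:-→d21:-→d22:-→d23:-→d24:-→d25:-→d26:-→d27:-→d28:H7  best=H7
  add 182.16.0.0/17 -> H1 at depth 17
  ? 171.213.4.166  path d0:H5→d1:-→d2:-→d3:-  best=H5
  add 182.16.0.0/12 -> H0 at depth 12
  ? 182.16.0.65  path d0:H5→d1:-→d2:-→d3:-→d4:-→d5:-→d6:-→d7:-→d8:-→d9:-→d10:-→d11:-→d12:H0→d13:-→d14:-→d15:-→d16:-→d17:H1  best=H1
  - 182.16.0.0/12 clear@12
  ? 26.0.0.1  path d0:H5→d1:-→d2:-→d3:-→d4:-→d5:-→d6:-→d7:-→d8:H1  best=H1
  add 182.16.120.64/29 -> H2 at depth 29
  add 182.16.112.0/20 -> H2 at depth 20

== LOOKUPS ==
["no-route","H0","H1","H0","H5","H1","H7","H5","H1","H1"]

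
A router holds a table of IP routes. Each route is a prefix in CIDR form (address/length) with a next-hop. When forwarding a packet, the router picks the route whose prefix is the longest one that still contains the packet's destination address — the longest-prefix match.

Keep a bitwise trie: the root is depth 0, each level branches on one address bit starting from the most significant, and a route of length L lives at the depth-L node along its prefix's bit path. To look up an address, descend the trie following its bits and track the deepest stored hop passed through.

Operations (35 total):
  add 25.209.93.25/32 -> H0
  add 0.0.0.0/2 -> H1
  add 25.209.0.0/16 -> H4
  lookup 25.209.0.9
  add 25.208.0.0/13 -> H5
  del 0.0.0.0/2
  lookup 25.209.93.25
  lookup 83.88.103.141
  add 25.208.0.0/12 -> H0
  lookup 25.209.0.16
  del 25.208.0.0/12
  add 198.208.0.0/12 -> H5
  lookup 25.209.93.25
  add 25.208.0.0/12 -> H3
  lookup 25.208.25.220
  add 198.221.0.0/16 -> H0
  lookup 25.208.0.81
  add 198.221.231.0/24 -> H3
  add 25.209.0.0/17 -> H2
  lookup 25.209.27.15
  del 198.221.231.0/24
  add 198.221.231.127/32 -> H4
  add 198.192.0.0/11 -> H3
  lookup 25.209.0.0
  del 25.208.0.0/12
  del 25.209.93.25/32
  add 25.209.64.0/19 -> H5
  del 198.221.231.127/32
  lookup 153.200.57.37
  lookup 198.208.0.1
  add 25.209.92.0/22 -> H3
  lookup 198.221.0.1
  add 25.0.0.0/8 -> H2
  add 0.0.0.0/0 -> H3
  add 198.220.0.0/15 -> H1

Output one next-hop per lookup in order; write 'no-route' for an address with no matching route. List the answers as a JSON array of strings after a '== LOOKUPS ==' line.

Apply in order:
  + 25.209.93.25/32 (H0) depth=32
  + 0.0.0.0/2 (H1) depth=2
  + 25.209.0.0/16 (H4) depth=16
  lookup 25.209.0.9: bits 00011001110100010 walk d0:-→d1:-→d2:H1→d3:-→d4:-→d5:-→d6:-→d7:-→d8:-→d9:-→d10:-→d11:-→d12:-→d13:-→d14:-→d15:-→d16:H4→d17:- -> H4
  + 25.208.0.0/13 (H5) depth=13
  del 0.0.0.0/2 (clear depth 2)
  lookup 25.209.93.25: bits 00011001110100010101110100011001 walk d0:-→d1:-→d2:-→d3:-→d4:-→d5:-→d6:-→d7:-→d8:-→d9:-→d10:-→d11:-→d12:-→d13:H5→d14:-→d15:-→d16:H4→d17:-→d18:-→d19:-→d20:-→d21:-→d22:-→d23:-→d24:-→d25:-→d26:-→d27:-→d28:-→d29:-→d30:-→d31:-→d32:H0 -> H0
  lookup 83.88.103.141: bits 0 walk d0:-→d1:- -> no-route
  + 25.208.0.0/12 (H0) depth=12
  lookup 25.209.0.16: bits 00011001110100010 walk d0:-→d1:-→d2:-→d3:-→d4:-→d5:-→d6:-→d7:-→d8:-→d9:-→d10:-→d11:-→d12:H0→d13:H5→d14:-→d15:-→d16:H4→d17:- -> H4
  del 25.208.0.0/12 (clear depth 12)
  + 198.208.0.0/12 (H5) depth=12
  lookup 25.209.93.25: bits 00011001110100010101110100011001 walk d0:-→d1:-→d2:-→d3:-→d4:-→d5:-→d6:-→d7:-→d8:-→d9:-→d10:-→d11:-→d12:-→d13:H5→d14:-→d15:-→d16:H4→d17:-→d18:-→d19:-→d20:-→d21:-→d22:-→d23:-→d24:-→d25:-→d26:-→d27:-→d28:-→d29:-→d30:-→d31:-→d32:H0 -> H0
  + 25.208.0.0/12 (H3) depth=12
  lookup 25.208.25.220: bits 000110011101000 walk d0:-→d1:-→d2:-→d3:-→d4:-→d5:-→d6:-→d7:-→d8:-→d9:-→d10:-→d11:-→d12:H3→d13:H5→d14:-→d15:- -> H5
  + 198.221.0.0/16 (H0) depth=16
  lookup 25.208.0.81: bits 000110011101000 walk d0:-→d1:-→d2:-→d3:-→d4:-→d5:-→d6:-→d7:-→d8:-→d9:-→d10:-→d11:-→d12:H3→d13:H5→d14:-→d15:- -> H5
  + 198.221.231.0/24 (H3) depth=24
  + 25.209.0.0/17 (H2) depth=17
  lookup 25.209.27.15: bits 00011001110100010 walk d0:-→d1:-→d2:-→d3:-→d4:-→d5:-→d6:-→d7:-→d8:-→d9:-→d10:-→d11:-→d12:H3→d13:H5→d14:-→d15:-→d16:H4→d17:H2 -> H2
  del 198.221.231.0/24 (clear depth 24)
  + 198.221.231.127/32 (H4) depth=32
  + 198.192.0.0/11 (H3) depth=11
  lookup 25.209.0.0: bits 00011001110100010 walk d0:-→d1:-→d2:-→d3:-→d4:-→d5:-→d6:-→d7:-→d8:-→d9:-→d10:-→d11:-→d12:H3→d13:H5→d14:-→d15:-→d16:H4→d17:H2 -> H2
  del 25.208.0.0/12 (clear depth 12)
  del 25.209.93.25/32 (clear depth 32)
  + 25.209.64.0/19 (H5) depth=19
  del 198.221.231.127/32 (clear depth 32)
  lookup 153.200.57.37: bits 1 walk d0:-→d1:- -> no-route
  lookup 198.208.0.1: bits 110001101101 walk d0:-→d1:-→d2:-→d3:-→d4:-→d5:-→d6:-→d7:-→d8:-→d9:-→d10:-→d11:H3→d12:H5 -> H5
  + 25.209.92.0/22 (H3) depth=22
  lookup 198.221.0.1: bits 1100011011011101 walk d0:-→d1:-→d2:-→d3:-→d4:-→d5:-→d6:-→d7:-→d8:-→d9:-→d10:-→d11:H3→d12:H5→d13:-→d14:-→d15:-→d16:H0 -> H0
  + 25.0.0.0/8 (H2) depth=8
  + 0.0.0.0/0 (H3) depth=0
  + 198.220.0.0/15 (H1) depth=15

== LOOKUPS ==
["H4","H0","no-route","H4","H0","H5","H5","H2","H2","no-route","H5","H0"]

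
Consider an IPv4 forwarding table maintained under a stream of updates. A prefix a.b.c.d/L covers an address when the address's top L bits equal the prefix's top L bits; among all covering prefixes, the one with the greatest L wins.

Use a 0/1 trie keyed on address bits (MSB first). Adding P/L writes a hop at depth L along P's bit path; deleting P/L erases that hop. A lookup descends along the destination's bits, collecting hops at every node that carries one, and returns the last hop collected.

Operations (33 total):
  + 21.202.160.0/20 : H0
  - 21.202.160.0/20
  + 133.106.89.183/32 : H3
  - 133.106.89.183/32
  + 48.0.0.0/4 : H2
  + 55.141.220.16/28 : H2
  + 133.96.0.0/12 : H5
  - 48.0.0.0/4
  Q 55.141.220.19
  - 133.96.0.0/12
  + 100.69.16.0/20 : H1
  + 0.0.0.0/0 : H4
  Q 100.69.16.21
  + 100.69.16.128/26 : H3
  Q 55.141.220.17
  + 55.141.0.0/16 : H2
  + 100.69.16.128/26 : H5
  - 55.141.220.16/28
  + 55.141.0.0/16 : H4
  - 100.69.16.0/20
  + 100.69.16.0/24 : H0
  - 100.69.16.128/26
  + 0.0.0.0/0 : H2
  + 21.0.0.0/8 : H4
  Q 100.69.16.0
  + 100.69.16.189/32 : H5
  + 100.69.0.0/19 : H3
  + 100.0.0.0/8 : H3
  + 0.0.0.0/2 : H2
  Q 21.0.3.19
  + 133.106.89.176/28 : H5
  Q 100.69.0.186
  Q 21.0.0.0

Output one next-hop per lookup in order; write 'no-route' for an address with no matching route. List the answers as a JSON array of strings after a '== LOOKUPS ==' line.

Process each operation:
  add 21.202.160.0/20 -> H0 at depth 20
  del 21.202.160.0/20 (clear depth 20)
  add 133.106.89.183/32 -> H3 at depth 32
  del 133.106.89.183/32 (clear depth 32)
  add 48.0.0.0/4 -> H2 at depth 4
  add 55.141.220.16/28 -> H2 at depth 28
  add 133.96.0.0/12 -> H5 at depth 12
  del 48.0.0.0/4 (clear depth 4)
  Q 55.141.220.19: descend 0011011110001101110111000001 ; hops seen [H2] ; pick H2
  del 133.96.0.0/12 (clear depth 12)
  add 100.69.16.0/20 -> H1 at depth 20
  add 0.0.0.0/0 -> H4 at depth 0
  Q 100.69.16.21: descend 01100100010001010001 ; hops seen [H4,H1] ; pick H1
  add 100.69.16.128/26 -> H3 at depth 26
  Q 55.141.220.17: descend 0011011110001101110111000001 ; hops seen [H4,H2] ; pick H2
  add 55.141.0.0/16 -> H2 at depth 16
  add 100.69.16.128/26 -> H5 at depth 26
  del 55.141.220.16/28 (clear depth 28)
  add 55.141.0.0/16 -> H4 at depth 16
  del 100.69.16.0/20 (clear depth 20)
  add 100.69.16.0/24 -> H0 at depth 24
  del 100.69.16.128/26 (clear depth 26)
  add 0.0.0.0/0 -> H2 at depth 0
  add 21.0.0.0/8 -> H4 at depth 8
  Q 100.69.16.0: descend 011001000100010100010000 ; hops seen [H2,H0] ; pick H0
  add 100.69.16.189/32 -> H5 at depth 32
  add 100.69.0.0/19 -> H3 at depth 19
  add 100.0.0.0/8 -> H3 at depth 8
  add 0.0.0.0/2 -> H2 at depth 2
  Q 21.0.3.19: descend 00010101 ; hops seen [H2,H2,H4] ; pick H4
  add 133.106.89.176/28 -> H5 at depth 28
  Q 100.69.0.186: descend 0110010001000101000 ; hops seen [H2,H3,H3] ; pick H3
  Q 21.0.0.0: descend 00010101 ; hops seen [H2,H2,H4] ; pick H4

== LOOKUPS ==
["H2","H1","H2","H0","H4","H3","H4"]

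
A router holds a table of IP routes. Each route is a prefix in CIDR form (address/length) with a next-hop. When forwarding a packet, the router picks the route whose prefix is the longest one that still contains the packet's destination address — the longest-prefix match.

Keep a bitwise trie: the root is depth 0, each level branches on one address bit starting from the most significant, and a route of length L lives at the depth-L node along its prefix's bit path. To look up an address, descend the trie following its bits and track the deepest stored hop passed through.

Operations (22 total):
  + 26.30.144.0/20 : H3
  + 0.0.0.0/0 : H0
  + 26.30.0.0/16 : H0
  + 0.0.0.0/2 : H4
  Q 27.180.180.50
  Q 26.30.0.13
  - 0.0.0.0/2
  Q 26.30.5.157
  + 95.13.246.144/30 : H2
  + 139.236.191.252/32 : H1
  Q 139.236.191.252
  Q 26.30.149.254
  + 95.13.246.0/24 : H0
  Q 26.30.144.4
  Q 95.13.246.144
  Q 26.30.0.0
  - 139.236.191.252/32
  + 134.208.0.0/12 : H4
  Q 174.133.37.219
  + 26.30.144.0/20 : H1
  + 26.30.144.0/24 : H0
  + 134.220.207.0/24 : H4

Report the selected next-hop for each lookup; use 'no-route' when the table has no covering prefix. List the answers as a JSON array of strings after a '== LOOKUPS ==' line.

Apply in order:
  + 26.30.144.0/20 (H3) depth=20
  + 0.0.0.0/0 (H0) depth=0
  + 26.30.0.0/16 (H0) depth=16
  + 0.0.0.0/2 (H4) depth=2
  lookup 27.180.180.50: bits 0001101 walk d0:H0→d1:-→d2:H4→d3:-→d4:-→d5:-→d6:-→d7:- -> H4
  lookup 26.30.0.13: bits 0001101000011110 walk d0:H0→d1:-→d2:H4→d3:-→d4:-→d5:-→d6:-→d7:-→d8:-→d9:-→d10:-→d11:-→d12:-→d13:-→d14:-→d15:-→d16:H0 -> H0
  - 0.0.0.0/2 clear@2
  lookup 26.30.5.157: bits 0001101000011110 walk d0:H0→d1:-→d2:-→d3:-→d4:-→d5:-→d6:-→d7:-→d8:-→d9:-→d10:-→d11:-→d12:-→d13:-→d14:-→d15:-→d16:H0 -> H0
  + 95.13.246.144/30 (H2) depth=30
  + 139.236.191.252/32 (H1) depth=32
  lookup 139.236.191.252: bits 10001011111011001011111111111100 walk d0:H0→d1:-→d2:-→d3:-→d4:-→d5:-→d6:-→d7:-→d8:-→d9:-→d10:-→d11:-→d12:-→d13:-→d14:-→d15:-→d16:-→d17:-→d18:-→d19:-→d20:-→d21:-→d22:-→d23:-→d24:-→d25:-→d26:-→d27:-→d28:-→d29:-→d30:-→d31:-→d32:H1 -> H1
  lookup 26.30.149.254: bits 00011010000111101001 walk d0:H0→d1:-→d2:-→d3:-→d4:-→d5:-→d6:-→d7:-→d8:-→d9:-→d10:-→d11:-→d12:-→d13:-→d14:-→d15:-→d16:H0→d17:-→d18:-→d19:-→d20:H3 -> H3
  + 95.13.246.0/24 (H0) depth=24
  lookup 26.30.144.4: bits 00011010000111101001 walk d0:H0→d1:-→d2:-→d3:-→d4:-→d5:-→d6:-→d7:-→d8:-→d9:-→d10:-→d11:-→d12:-→d13:-→d14:-→d15:-→d16:H0→d17:-→d18:-→d19:-→d20:H3 -> H3
  lookup 95.13.246.144: bits 010111110000110111110110100100 walk d0:H0→d1:-→d2:-→d3:-→d4:-→d5:-→d6:-→d7:-→d8:-→d9:-→d10:-→d11:-→d12:-→d13:-→d14:-→d15:-→d16:-→d17:-→d18:-→d19:-→d20:-→d21:-→d22:-→d23:-→d24:H0→d25:-→d26:-→d27:-→d28:-→d29:-→d30:H2 -> H2
  lookup 26.30.0.0: bits 0001101000011110 walk d0:H0→d1:-→d2:-→d3:-→d4:-→d5:-→d6:-→d7:-→d8:-→d9:-→d10:-→d11:-→d12:-→d13:-→d14:-→d15:-→d16:H0 -> H0
  - 139.236.191.252/32 clear@32
  + 134.208.0.0/12 (H4) depth=12
  lookup 174.133.37.219: bits 10 walk d0:H0→d1:-→d2:- -> H0
  + 26.30.144.0/20 (H1) depth=20
  + 26.30.144.0/24 (H0) depth=24
  + 134.220.207.0/24 (H4) depth=24

== LOOKUPS ==
["H4","H0","H0","H1","H3","H3","H2","H0","H0"]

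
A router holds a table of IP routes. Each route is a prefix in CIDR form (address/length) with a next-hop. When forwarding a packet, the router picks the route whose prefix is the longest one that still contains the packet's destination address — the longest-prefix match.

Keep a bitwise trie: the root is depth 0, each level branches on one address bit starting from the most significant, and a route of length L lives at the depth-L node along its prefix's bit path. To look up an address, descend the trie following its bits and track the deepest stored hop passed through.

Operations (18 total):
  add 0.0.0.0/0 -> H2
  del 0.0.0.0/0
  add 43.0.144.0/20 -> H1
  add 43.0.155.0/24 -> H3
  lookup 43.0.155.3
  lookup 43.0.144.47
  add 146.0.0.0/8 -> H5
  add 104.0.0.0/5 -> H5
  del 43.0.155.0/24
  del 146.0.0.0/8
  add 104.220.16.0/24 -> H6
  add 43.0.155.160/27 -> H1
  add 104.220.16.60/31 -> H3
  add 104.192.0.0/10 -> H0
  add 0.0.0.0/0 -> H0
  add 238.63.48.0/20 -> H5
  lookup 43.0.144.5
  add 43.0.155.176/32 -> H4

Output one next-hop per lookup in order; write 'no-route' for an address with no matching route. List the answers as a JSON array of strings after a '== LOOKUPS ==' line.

Process each operation:
  add 0.0.0.0/0 -> H2 at depth 0
  del 0.0.0.0/0 (clear depth 0)
  add 43.0.144.0/20 -> H1 at depth 20
  add 43.0.155.0/24 -> H3 at depth 24
  ? 43.0.155.3  path d0:-→d1:-→d2:-→d3:-→d4:-→d5:-→d6:-→d7:-→d8:-→d9:-→d10:-→d11:-→d12:-→d13:-→d14:-→d15:-→d16:-→d17:-→d18:-→d19:-→d20:H1→d21:-→d22:-→d23:-→d24:H3  best=H3
  ? 43.0.144.47  path d0:-→d1:-→d2:-→d3:-→d4:-→d5:-→d6:-→d7:-→d8:-→d9:-→d10:-→d11:-→d12:-→d13:-→d14:-→d15:-→d16:-→d17:-→d18:-→d19:-→d20:H1  best=H1
  add 146.0.0.0/8 -> H5 at depth 8
  add 104.0.0.0/5 -> H5 at depth 5
  del 43.0.155.0/24 (clear depth 24)
  del 146.0.0.0/8 (clear depth 8)
  add 104.220.16.0/24 -> H6 at depth 24
  add 43.0.155.160/27 -> H1 at depth 27
  add 104.220.16.60/31 -> H3 at depth 31
  add 104.192.0.0/10 -> H0 at depth 10
  add 0.0.0.0/0 -> H0 at depth 0
  add 238.63.48.0/20 -> H5 at depth 20
  ? 43.0.144.5  path d0:H0→d1:-→d2:-→d3:-→d4:-→d5:-→d6:-→d7:-→d8:-→d9:-→d10:-→d11:-→d12:-→d13:-→d14:-→d15:-→d16:-→d17:-→d18:-→d19:-→d20:H1  best=H1
  add 43.0.155.176/32 -> H4 at depth 32

== LOOKUPS ==
["H3","H1","H1"]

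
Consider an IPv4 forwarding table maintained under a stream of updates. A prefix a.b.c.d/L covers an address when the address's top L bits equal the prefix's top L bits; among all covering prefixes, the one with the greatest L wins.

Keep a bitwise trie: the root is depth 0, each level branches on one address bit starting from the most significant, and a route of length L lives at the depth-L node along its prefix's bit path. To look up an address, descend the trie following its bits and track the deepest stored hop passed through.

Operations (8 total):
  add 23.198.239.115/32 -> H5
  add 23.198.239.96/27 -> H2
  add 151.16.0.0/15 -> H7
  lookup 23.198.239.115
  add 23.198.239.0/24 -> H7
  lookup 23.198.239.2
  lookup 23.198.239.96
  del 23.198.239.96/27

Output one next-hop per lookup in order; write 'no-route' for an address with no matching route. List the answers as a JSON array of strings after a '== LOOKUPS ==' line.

Process each operation:
  add 23.198.239.115/32 -> H5 at depth 32
  add 23.198.239.96/27 -> H2 at depth 27
  add 151.16.0.0/15 -> H7 at depth 15
  Q 23.198.239.115: descend 00010111110001101110111101110011 ; hops seen [H2,H5] ; pick H5
  add 23.198.239.0/24 -> H7 at depth 24
  Q 23.198.239.2: descend 0001011111000110111011110 ; hops seen [H7] ; pick H7
  Q 23.198.239.96: descend 000101111100011011101111011 ; hops seen [H7,H2] ; pick H2
  del 23.198.239.96/27 (clear depth 27)

== LOOKUPS ==
["H5","H7","H2"]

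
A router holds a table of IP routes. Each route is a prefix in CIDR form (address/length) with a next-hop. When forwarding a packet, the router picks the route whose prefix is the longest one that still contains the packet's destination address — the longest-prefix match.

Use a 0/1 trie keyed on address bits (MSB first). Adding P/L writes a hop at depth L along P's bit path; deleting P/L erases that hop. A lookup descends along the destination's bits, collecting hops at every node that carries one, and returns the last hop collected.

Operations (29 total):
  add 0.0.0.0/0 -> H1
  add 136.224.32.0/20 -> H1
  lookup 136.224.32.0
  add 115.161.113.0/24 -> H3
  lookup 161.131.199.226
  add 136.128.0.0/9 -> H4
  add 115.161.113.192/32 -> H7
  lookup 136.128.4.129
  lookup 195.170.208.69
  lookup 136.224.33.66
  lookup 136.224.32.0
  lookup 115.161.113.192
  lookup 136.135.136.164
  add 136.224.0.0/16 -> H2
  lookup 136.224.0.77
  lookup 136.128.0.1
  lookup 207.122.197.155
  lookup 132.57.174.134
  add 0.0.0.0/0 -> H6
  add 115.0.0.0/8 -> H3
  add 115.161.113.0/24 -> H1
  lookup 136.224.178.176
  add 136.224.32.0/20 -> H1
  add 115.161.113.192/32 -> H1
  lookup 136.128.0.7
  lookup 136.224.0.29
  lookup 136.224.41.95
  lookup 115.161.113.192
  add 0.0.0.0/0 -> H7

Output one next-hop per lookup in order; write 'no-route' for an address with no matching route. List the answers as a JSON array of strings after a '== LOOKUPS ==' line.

Apply in order:
  add 0.0.0.0/0 -> H1 at depth 0
  add 136.224.32.0/20 -> H1 at depth 20
  ? 136.224.32.0  path d0:H1→d1:-→d2:-→d3:-→d4:-→d5:-→d6:-→d7:-→d8:-→d9:-→d10:-→d11:-→d12:-→d13:-→d14:-→d15:-→d16:-→d17:-→d18:-→d19:-→d20:H1  best=H1
  add 115.161.113.0/24 -> H3 at depth 24
  ? 161.131.199.226  path d0:H1→d1:-→d2:-  best=H1
  add 136.128.0.0/9 -> H4 at depth 9
  add 115.161.113.192/32 -> H7 at depth 32
  ? 136.128.4.129  path d0:H1→d1:-→d2:-→d3:-→d4:-→d5:-→d6:-→d7:-→d8:-→d9:H4  best=H4
  ? 195.170.208.69  path d0:H1→d1:-  best=H1
  ? 136.224.33.66  path d0:H1→d1:-→d2:-→d3:-→d4:-→d5:-→d6:-→d7:-→d8:-→d9:H4→d10:-→d11:-→d12:-→d13:-→d14:-→d15:-→d16:-→d17:-→d18:-→d19:-→d20:H1  best=H1
  ? 136.224.32.0  path d0:H1→d1:-→d2:-→d3:-→d4:-→d5:-→d6:-→d7:-→d8:-→d9:H4→d10:-→d11:-→d12:-→d13:-→d14:-→d15:-→d16:-→d17:-→d18:-→d19:-→d20:H1  best=H1
  ? 115.161.113.192  path d0:H1→d1:-→d2:-→d3:-→d4:-→d5:-→d6:-→d7:-→d8:-→d9:-→d10:-→d11:-→d12:-→d13:-→d14:-→d15:-→d16:-→d17:-→d18:-→d19:-→d20:-→d21:-→d22:-→d23:-→d24:H3→d25:-→d26:-→d27:-→d28:-→d29:-→d30:-→d31:-→d32:H7  best=H7
  ? 136.135.136.164  path d0:H1→d1:-→d2:-→d3:-→d4:-→d5:-→d6:-→d7:-→d8:-→d9:H4  best=H4
  add 136.224.0.0/16 -> H2 at depth 16
  ? 136.224.0.77  path d0:H1→d1:-→d2:-→d3:-→d4:-→d5:-→d6:-→d7:-→d8:-→d9:H4→d10:-→d11:-→d12:-→d13:-→d14:-→d15:-→d16:H2→d17:-→d18:-  best=H2
  ? 136.128.0.1  path d0:H1→d1:-→d2:-→d3:-→d4:-→d5:-→d6:-→d7:-→d8:-→d9:H4  best=H4
  ? 207.122.197.155  path d0:H1→d1:-  best=H1
  ? 132.57.174.134  path d0:H1→d1:-→d2:-→d3:-→d4:-  best=H1
  add 0.0.0.0/0 -> H6 at depth 0
  add 115.0.0.0/8 -> H3 at depth 8
  add 115.161.113.0/24 -> H1 at depth 24
  ? 136.224.178.176  path d0:H6→d1:-→d2:-→d3:-→d4:-→d5:-→d6:-→d7:-→d8:-→d9:H4→d10:-→d11:-→d12:-→d13:-→d14:-→d15:-→d16:H2  best=H2
  add 136.224.32.0/20 -> H1 at depth 20
  add 115.161.113.192/32 -> H1 at depth 32
  ? 136.128.0.7  path d0:H6→d1:-→d2:-→d3:-→d4:-→d5:-→d6:-→d7:-→d8:-→d9:H4  best=H4
  ? 136.224.0.29  path d0:H6→d1:-→d2:-→d3:-→d4:-→d5:-→d6:-→d7:-→d8:-→d9:H4→d10:-→d11:-→d12:-→d13:-→d14:-→d15:-→d16:H2→d17:-→d18:-  best=H2
  ? 136.224.41.95  path d0:H6→d1:-→d2:-→d3:-→d4:-→d5:-→d6:-→d7:-→d8:-→d9:H4→d10:-→d11:-→d12:-→d13:-→d14:-→d15:-→d16:H2→d17:-→d18:-→d19:-→d20:H1  best=H1
  ? 115.161.113.192  path d0:H6→d1:-→d2:-→d3:-→d4:-→d5:-→d6:-→d7:-→d8:H3→d9:-→d10:-→d11:-→d12:-→d13:-→d14:-→d15:-→d16:-→d17:-→d18:-→d19:-→d20:-→d21:-→d22:-→d23:-→d24:H1→d25:-→d26:-→d27:-→d28:-→d29:-→d30:-→d31:-→d32:H1  best=H1
  add 0.0.0.0/0 -> H7 at depth 0

== LOOKUPS ==
["H1","H1","H4","H1","H1","H1","H7","H4","H2","H4","H1","H1","H2","H4","H2","H1","H1"]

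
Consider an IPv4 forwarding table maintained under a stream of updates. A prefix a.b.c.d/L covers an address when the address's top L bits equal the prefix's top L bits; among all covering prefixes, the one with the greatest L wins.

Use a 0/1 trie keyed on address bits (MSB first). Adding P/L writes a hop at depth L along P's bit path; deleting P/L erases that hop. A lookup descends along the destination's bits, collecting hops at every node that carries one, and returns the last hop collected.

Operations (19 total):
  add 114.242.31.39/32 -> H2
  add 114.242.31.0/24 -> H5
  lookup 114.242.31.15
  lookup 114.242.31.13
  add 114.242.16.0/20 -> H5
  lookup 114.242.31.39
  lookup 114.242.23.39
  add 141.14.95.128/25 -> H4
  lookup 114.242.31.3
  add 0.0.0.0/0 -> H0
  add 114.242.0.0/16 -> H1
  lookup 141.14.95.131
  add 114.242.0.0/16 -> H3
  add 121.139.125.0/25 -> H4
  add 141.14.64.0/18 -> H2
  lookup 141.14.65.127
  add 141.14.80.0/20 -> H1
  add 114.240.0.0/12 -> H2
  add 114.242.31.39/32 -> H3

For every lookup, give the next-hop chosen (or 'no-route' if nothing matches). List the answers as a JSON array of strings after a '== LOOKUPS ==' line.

Apply in order:
  add 114.242.31.39/32 -> H2 at depth 32
  add 114.242.31.0/24 -> H5 at depth 24
  ? 114.242.31.15  path d0:-→d1:-→d2:-→d3:-→d4:-→d5:-→d6:-→d7:-→d8:-→d9:-→d10:-→d11:-→d12:-→d13:-→d14:-→d15:-→d16:-→d17:-→d18:-→d19:-→d20:-→d21:-→d22:-→d23:-→d24:H5→d25:-→d26:-  best=H5
  ? 114.242.31.13  path d0:-→d1:-→d2:-→d3:-→d4:-→d5:-→d6:-→d7:-→d8:-→d9:-→d10:-→d11:-→d12:-→d13:-→d14:-→d15:-→d16:-→d17:-→d18:-→d19:-→d20:-→d21:-→d22:-→d23:-→d24:H5→d25:-→d26:-  best=H5
  add 114.242.16.0/20 -> H5 at depth 20
  ? 114.242.31.39  path d0:-→d1:-→d2:-→d3:-→d4:-→d5:-→d6:-→d7:-→d8:-→d9:-→d10:-→d11:-→d12:-→d13:-→d14:-→d15:-→d16:-→d17:-→d18:-→d19:-→d20:H5→d21:-→d22:-→d23:-→d24:H5→d25:-→d26:-→d27:-→d28:-→d29:-→d30:-→d31:-→d32:H2  best=H2
  ? 114.242.23.39  path d0:-→d1:-→d2:-→d3:-→d4:-→d5:-→d6:-→d7:-→d8:-→d9:-→d10:-→d11:-→d12:-→d13:-→d14:-→d15:-→d16:-→d17:-→d18:-→d19:-→d20:H5  best=H5
  add 141.14.95.128/25 -> H4 at depth 25
  ? 114.242.31.3  path d0:-→d1:-→d2:-→d3:-→d4:-→d5:-→d6:-→d7:-→d8:-→d9:-→d10:-→d11:-→d12:-→d13:-→d14:-→d15:-→d16:-→d17:-→d18:-→d19:-→d20:H5→d21:-→d22:-→d23:-→d24:H5→d25:-→d26:-  best=H5
  add 0.0.0.0/0 -> H0 at depth 0
  add 114.242.0.0/16 -> H1 at depth 16
  ? 141.14.95.131  path d0:H0→d1:-→d2:-→d3:-→d4:-→d5:-→d6:-→d7:-→d8:-→d9:-→d10:-→d11:-→d12:-→d13:-→d14:-→d15:-→d16:-→d17:-→d18:-→d19:-→d20:-→d21:-→d22:-→d23:-→d24:-→d25:H4  best=H4
  add 114.242.0.0/16 -> H3 at depth 16
  add 121.139.125.0/25 -> H4 at depth 25
  add 141.14.64.0/18 -> H2 at depth 18
  ? 141.14.65.127  path d0:H0→d1:-→d2:-→d3:-→d4:-→d5:-→d6:-→d7:-→d8:-→d9:-→d10:-→d11:-→d12:-→d13:-→d14:-→d15:-→d16:-→d17:-→d18:H2→d19:-  best=H2
  add 141.14.80.0/20 -> H1 at depth 20
  add 114.240.0.0/12 -> H2 at depth 12
  add 114.242.31.39/32 -> H3 at depth 32

== LOOKUPS ==
["H5","H5","H2","H5","H5","H4","H2"]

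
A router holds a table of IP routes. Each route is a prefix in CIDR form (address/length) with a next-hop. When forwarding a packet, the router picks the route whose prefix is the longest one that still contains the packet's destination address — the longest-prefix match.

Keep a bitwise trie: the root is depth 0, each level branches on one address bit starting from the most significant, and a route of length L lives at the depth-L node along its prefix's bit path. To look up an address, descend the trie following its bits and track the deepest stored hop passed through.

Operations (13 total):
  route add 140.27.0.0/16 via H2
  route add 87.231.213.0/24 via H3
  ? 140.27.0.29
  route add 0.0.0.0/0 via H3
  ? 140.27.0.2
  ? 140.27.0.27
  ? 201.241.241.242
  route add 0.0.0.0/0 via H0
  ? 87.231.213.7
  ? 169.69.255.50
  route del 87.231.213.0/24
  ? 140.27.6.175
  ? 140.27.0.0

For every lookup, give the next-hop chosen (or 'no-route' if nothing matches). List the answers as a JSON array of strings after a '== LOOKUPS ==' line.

Trace:
  add 140.27.0.0/16 -> H2 at depth 16
  add 87.231.213.0/24 -> H3 at depth 24
  Q 140.27.0.29: descend 1000110000011011 ; hops seen [H2] ; pick H2
  add 0.0.0.0/0 -> H3 at depth 0
  Q 140.27.0.2: descend 1000110000011011 ; hops seen [H3,H2] ; pick H2
  Q 140.27.0.27: descend 1000110000011011 ; hops seen [H3,H2] ; pick H2
  Q 201.241.241.242: descend 1 ; hops seen [H3] ; pick H3
  add 0.0.0.0/0 -> H0 at depth 0
  Q 87.231.213.7: descend 010101111110011111010101 ; hops seen [H0,H3] ; pick H3
  Q 169.69.255.50: descend 10 ; hops seen [H0] ; pick H0
  del 87.231.213.0/24 (clear depth 24)
  Q 140.27.6.175: descend 1000110000011011 ; hops seen [H0,H2] ; pick H2
  Q 140.27.0.0: descend 1000110000011011 ; hops seen [H0,H2] ; pick H2

== LOOKUPS ==
["H2","H2","H2","H3","H3","H0","H2","H2"]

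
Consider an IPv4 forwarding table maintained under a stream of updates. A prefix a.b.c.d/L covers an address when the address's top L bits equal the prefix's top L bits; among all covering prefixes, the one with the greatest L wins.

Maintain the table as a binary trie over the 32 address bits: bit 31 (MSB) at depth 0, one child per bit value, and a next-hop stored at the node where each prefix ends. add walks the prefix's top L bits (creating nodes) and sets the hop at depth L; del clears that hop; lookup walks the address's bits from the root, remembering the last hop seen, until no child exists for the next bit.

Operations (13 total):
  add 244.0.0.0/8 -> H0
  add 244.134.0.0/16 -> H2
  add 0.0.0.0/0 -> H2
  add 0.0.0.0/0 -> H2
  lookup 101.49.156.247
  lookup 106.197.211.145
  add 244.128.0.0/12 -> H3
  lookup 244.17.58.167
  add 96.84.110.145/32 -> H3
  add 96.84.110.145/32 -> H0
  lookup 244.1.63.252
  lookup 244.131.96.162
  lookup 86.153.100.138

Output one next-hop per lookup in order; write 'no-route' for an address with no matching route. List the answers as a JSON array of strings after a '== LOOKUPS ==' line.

Process each operation:
  add 244.0.0.0/8 -> H0 at depth 8
  add 244.134.0.0/16 -> H2 at depth 16
  add 0.0.0.0/0 -> H2 at depth 0
  add 0.0.0.0/0 -> H2 at depth 0
  lookup 101.49.156.247: bits ε walk d0:H2 -> H2
  lookup 106.197.211.145: bits ε walk d0:H2 -> H2
  add 244.128.0.0/12 -> H3 at depth 12
  lookup 244.17.58.167: bits 11110100 walk d0:H2→d1:-→d2:-→d3:-→d4:-→d5:-→d6:-→d7:-→d8:H0 -> H0
  add 96.84.110.145/32 -> H3 at depth 32
  add 96.84.110.145/32 -> H0 at depth 32
  lookup 244.1.63.252: bits 11110100 walk d0:H2→d1:-→d2:-→d3:-→d4:-→d5:-→d6:-→d7:-→d8:H0 -> H0
  lookup 244.131.96.162: bits 1111010010000 walk d0:H2→d1:-→d2:-→d3:-→d4:-→d5:-→d6:-→d7:-→d8:H0→d9:-→d10:-→d11:-→d12:H3→d13:- -> H3
  lookup 86.153.100.138: bits 01 walk d0:H2→d1:-→d2:- -> H2

== LOOKUPS ==
["H2","H2","H0","H0","H3","H2"]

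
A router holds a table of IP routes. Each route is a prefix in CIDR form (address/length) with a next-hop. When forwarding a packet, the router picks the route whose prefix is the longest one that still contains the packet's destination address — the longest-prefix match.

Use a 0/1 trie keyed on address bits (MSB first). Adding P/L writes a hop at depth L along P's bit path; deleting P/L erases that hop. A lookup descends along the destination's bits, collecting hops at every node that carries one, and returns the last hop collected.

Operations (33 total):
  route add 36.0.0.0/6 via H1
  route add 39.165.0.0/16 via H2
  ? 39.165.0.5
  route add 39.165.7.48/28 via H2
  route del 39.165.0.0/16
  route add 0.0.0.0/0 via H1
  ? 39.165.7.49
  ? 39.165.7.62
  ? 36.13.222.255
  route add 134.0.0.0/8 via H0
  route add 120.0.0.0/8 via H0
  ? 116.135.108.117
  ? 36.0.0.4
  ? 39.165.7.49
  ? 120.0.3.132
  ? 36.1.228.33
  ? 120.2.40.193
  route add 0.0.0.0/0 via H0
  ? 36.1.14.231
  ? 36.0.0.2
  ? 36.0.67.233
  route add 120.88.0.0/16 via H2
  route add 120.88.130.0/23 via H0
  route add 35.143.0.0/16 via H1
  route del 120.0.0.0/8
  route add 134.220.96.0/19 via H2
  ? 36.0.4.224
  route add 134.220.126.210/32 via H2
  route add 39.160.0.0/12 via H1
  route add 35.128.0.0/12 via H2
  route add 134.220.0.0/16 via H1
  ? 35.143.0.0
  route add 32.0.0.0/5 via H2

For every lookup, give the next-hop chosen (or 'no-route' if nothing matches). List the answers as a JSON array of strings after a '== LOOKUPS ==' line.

Apply in order:
  + 36.0.0.0/6 (H1) depth=6
  + 39.165.0.0/16 (H2) depth=16
  lookup 39.165.0.5: bits 0010011110100101 walk d0:-→d1:-→d2:-→d3:-→d4:-→d5:-→d6:H1→d7:-→d8:-→d9:-→d10:-→d11:-→d12:-→d13:-→d14:-→d15:-→d16:H2 -> H2
  + 39.165.7.48/28 (H2) depth=28
  - 39.165.0.0/16 clear@16
  + 0.0.0.0/0 (H1) depth=0
  lookup 39.165.7.49: bits 0010011110100101000001110011 walk d0:H1→d1:-→d2:-→d3:-→d4:-→d5:-→d6:H1→d7:-→d8:-→d9:-→d10:-→d11:-→d12:-→d13:-→d14:-→d15:-→d16:-→d17:-→d18:-→d19:-→d20:-→d21:-→d22:-→d23:-→d24:-→d25:-→d26:-→d27:-→d28:H2 -> H2
  lookup 39.165.7.62: bits 0010011110100101000001110011 walk d0:H1→d1:-→d2:-→d3:-→d4:-→d5:-→d6:H1→d7:-→d8:-→d9:-→d10:-→d11:-→d12:-→d13:-→d14:-→d15:-→d16:-→d17:-→d18:-→d19:-→d20:-→d21:-→d22:-→d23:-→d24:-→d25:-→d26:-→d27:-→d28:H2 -> H2
  lookup 36.13.222.255: bits 001001 walk d0:H1→d1:-→d2:-→d3:-→d4:-→d5:-→d6:H1 -> H1
  + 134.0.0.0/8 (H0) depth=8
  + 120.0.0.0/8 (H0) depth=8
  lookup 116.135.108.117: bits 0111 walk d0:H1→d1:-→d2:-→d3:-→d4:- -> H1
  lookup 36.0.0.4: bits 001001 walk d0:H1→d1:-→d2:-→d3:-→d4:-→d5:-→d6:H1 -> H1
  lookup 39.165.7.49: bits 0010011110100101000001110011 walk d0:H1→d1:-→d2:-→d3:-→d4:-→d5:-→d6:H1→d7:-→d8:-→d9:-→d10:-→d11:-→d12:-→d13:-→d14:-→d15:-→d16:-→d17:-→d18:-→d19:-→d20:-→d21:-→d22:-→d23:-→d24:-→d25:-→d26:-→d27:-→d28:H2 -> H2
  lookup 120.0.3.132: bits 01111000 walk d0:H1→d1:-→d2:-→d3:-→d4:-→d5:-→d6:-→d7:-→d8:H0 -> H0
  lookup 36.1.228.33: bits 001001 walk d0:H1→d1:-→d2:-→d3:-→d4:-→d5:-→d6:H1 -> H1
  lookup 120.2.40.193: bits 01111000 walk d0:H1→d1:-→d2:-→d3:-→d4:-→d5:-→d6:-→d7:-→d8:H0 -> H0
  + 0.0.0.0/0 (H0) depth=0
  lookup 36.1.14.231: bits 001001 walk d0:H0→d1:-→d2:-→d3:-→d4:-→d5:-→d6:H1 -> H1
  lookup 36.0.0.2: bits 001001 walk d0:H0→d1:-→d2:-→d3:-→d4:-→d5:-→d6:H1 -> H1
  lookup 36.0.67.233: bits 001001 walk d0:H0→d1:-→d2:-→d3:-→d4:-→d5:-→d6:H1 -> H1
  + 120.88.0.0/16 (H2) depth=16
  + 120.88.130.0/23 (H0) depth=23
  + 35.143.0.0/16 (H1) depth=16
  - 120.0.0.0/8 clear@8
  + 134.220.96.0/19 (H2) depth=19
  lookup 36.0.4.224: bits 001001 walk d0:H0→d1:-→d2:-→d3:-→d4:-→d5:-→d6:H1 -> H1
  + 134.220.126.210/32 (H2) depth=32
  + 39.160.0.0/12 (H1) depth=12
  + 35.128.0.0/12 (H2) depth=12
  + 134.220.0.0/16 (H1) depth=16
  lookup 35.143.0.0: bits 0010001110001111 walk d0:H0→d1:-→d2:-→d3:-→d4:-→d5:-→d6:-→d7:-→d8:-→d9:-→d10:-→d11:-→d12:H2→d13:-→d14:-→d15:-→d16:H1 -> H1
  + 32.0.0.0/5 (H2) depth=5

== LOOKUPS ==
["H2","H2","H2","H1","H1","H1","H2","H0","H1","H0","H1","H1","H1","H1","H1"]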